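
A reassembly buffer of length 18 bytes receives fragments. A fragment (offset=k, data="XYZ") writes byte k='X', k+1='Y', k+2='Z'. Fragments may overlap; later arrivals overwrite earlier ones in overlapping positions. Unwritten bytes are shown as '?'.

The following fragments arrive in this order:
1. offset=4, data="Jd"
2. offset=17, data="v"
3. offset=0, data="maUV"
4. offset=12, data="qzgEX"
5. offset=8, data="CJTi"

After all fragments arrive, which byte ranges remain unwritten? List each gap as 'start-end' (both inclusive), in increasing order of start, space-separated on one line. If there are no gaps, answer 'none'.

Answer: 6-7

Derivation:
Fragment 1: offset=4 len=2
Fragment 2: offset=17 len=1
Fragment 3: offset=0 len=4
Fragment 4: offset=12 len=5
Fragment 5: offset=8 len=4
Gaps: 6-7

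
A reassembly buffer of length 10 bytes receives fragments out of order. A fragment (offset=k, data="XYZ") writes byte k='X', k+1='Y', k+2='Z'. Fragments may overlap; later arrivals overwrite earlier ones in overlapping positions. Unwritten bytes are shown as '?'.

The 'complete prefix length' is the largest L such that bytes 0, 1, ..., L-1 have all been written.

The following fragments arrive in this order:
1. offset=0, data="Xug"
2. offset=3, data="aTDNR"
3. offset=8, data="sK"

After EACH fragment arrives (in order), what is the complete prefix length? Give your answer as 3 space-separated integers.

Fragment 1: offset=0 data="Xug" -> buffer=Xug??????? -> prefix_len=3
Fragment 2: offset=3 data="aTDNR" -> buffer=XugaTDNR?? -> prefix_len=8
Fragment 3: offset=8 data="sK" -> buffer=XugaTDNRsK -> prefix_len=10

Answer: 3 8 10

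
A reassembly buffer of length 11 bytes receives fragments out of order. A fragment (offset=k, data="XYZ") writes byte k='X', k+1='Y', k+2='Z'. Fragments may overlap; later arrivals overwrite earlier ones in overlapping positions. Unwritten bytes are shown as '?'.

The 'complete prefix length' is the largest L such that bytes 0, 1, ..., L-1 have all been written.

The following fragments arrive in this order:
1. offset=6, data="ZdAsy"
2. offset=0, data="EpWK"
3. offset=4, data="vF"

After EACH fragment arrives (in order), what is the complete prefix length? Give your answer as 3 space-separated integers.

Fragment 1: offset=6 data="ZdAsy" -> buffer=??????ZdAsy -> prefix_len=0
Fragment 2: offset=0 data="EpWK" -> buffer=EpWK??ZdAsy -> prefix_len=4
Fragment 3: offset=4 data="vF" -> buffer=EpWKvFZdAsy -> prefix_len=11

Answer: 0 4 11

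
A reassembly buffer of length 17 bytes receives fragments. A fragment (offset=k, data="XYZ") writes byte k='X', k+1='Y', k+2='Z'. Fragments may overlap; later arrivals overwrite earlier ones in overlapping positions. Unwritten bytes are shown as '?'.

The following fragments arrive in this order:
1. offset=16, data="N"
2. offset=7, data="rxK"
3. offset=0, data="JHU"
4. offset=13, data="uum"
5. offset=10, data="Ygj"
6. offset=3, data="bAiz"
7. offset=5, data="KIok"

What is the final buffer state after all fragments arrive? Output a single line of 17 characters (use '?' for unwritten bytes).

Answer: JHUbAKIokKYgjuumN

Derivation:
Fragment 1: offset=16 data="N" -> buffer=????????????????N
Fragment 2: offset=7 data="rxK" -> buffer=???????rxK??????N
Fragment 3: offset=0 data="JHU" -> buffer=JHU????rxK??????N
Fragment 4: offset=13 data="uum" -> buffer=JHU????rxK???uumN
Fragment 5: offset=10 data="Ygj" -> buffer=JHU????rxKYgjuumN
Fragment 6: offset=3 data="bAiz" -> buffer=JHUbAizrxKYgjuumN
Fragment 7: offset=5 data="KIok" -> buffer=JHUbAKIokKYgjuumN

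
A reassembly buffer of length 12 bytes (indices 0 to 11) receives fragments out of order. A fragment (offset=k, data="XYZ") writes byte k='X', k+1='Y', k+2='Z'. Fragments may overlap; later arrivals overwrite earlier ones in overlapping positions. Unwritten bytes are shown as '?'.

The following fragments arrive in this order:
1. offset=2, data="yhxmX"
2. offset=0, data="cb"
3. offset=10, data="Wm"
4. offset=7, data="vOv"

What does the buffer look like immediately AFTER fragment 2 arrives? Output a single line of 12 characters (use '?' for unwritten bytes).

Answer: cbyhxmX?????

Derivation:
Fragment 1: offset=2 data="yhxmX" -> buffer=??yhxmX?????
Fragment 2: offset=0 data="cb" -> buffer=cbyhxmX?????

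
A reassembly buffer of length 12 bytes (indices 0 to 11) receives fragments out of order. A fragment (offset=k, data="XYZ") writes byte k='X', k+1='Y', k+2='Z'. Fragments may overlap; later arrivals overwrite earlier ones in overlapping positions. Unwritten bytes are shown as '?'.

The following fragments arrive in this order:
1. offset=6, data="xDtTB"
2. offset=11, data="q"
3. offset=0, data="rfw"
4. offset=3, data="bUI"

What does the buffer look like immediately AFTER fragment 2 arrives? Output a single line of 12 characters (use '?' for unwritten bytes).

Fragment 1: offset=6 data="xDtTB" -> buffer=??????xDtTB?
Fragment 2: offset=11 data="q" -> buffer=??????xDtTBq

Answer: ??????xDtTBq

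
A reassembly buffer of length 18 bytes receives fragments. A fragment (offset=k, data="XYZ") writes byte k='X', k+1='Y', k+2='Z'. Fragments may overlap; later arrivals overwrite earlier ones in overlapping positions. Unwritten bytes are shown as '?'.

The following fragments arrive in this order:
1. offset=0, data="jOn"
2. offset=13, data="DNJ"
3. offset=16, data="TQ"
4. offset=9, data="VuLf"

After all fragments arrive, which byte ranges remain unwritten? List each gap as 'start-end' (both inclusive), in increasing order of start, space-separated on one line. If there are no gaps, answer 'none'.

Fragment 1: offset=0 len=3
Fragment 2: offset=13 len=3
Fragment 3: offset=16 len=2
Fragment 4: offset=9 len=4
Gaps: 3-8

Answer: 3-8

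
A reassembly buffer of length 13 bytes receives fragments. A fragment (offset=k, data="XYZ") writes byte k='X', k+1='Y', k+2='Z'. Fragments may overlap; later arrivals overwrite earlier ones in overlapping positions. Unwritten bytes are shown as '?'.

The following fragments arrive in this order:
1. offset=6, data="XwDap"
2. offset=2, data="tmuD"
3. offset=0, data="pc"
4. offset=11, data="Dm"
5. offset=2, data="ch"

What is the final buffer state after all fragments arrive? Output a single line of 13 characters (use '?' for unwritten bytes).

Answer: pcchuDXwDapDm

Derivation:
Fragment 1: offset=6 data="XwDap" -> buffer=??????XwDap??
Fragment 2: offset=2 data="tmuD" -> buffer=??tmuDXwDap??
Fragment 3: offset=0 data="pc" -> buffer=pctmuDXwDap??
Fragment 4: offset=11 data="Dm" -> buffer=pctmuDXwDapDm
Fragment 5: offset=2 data="ch" -> buffer=pcchuDXwDapDm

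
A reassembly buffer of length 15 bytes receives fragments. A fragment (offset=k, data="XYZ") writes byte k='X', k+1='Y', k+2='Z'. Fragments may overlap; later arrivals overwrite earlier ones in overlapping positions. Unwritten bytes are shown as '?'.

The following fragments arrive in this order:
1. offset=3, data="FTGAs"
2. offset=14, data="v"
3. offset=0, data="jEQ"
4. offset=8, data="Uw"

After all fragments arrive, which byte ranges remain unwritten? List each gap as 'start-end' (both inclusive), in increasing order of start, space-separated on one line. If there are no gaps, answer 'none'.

Answer: 10-13

Derivation:
Fragment 1: offset=3 len=5
Fragment 2: offset=14 len=1
Fragment 3: offset=0 len=3
Fragment 4: offset=8 len=2
Gaps: 10-13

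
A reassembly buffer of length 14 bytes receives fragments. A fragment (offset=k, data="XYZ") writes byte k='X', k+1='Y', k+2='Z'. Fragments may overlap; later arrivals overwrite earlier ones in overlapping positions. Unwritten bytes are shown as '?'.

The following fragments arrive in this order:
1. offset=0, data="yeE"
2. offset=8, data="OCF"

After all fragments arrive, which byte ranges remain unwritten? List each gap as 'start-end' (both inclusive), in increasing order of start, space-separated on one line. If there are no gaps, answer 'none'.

Fragment 1: offset=0 len=3
Fragment 2: offset=8 len=3
Gaps: 3-7 11-13

Answer: 3-7 11-13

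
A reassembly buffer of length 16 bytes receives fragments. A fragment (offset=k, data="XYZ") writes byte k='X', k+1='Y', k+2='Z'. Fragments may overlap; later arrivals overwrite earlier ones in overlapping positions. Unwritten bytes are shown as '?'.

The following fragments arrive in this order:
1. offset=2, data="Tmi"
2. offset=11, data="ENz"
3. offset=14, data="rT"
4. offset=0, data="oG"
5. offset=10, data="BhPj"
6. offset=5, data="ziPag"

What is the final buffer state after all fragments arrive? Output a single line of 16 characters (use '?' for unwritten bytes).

Fragment 1: offset=2 data="Tmi" -> buffer=??Tmi???????????
Fragment 2: offset=11 data="ENz" -> buffer=??Tmi??????ENz??
Fragment 3: offset=14 data="rT" -> buffer=??Tmi??????ENzrT
Fragment 4: offset=0 data="oG" -> buffer=oGTmi??????ENzrT
Fragment 5: offset=10 data="BhPj" -> buffer=oGTmi?????BhPjrT
Fragment 6: offset=5 data="ziPag" -> buffer=oGTmiziPagBhPjrT

Answer: oGTmiziPagBhPjrT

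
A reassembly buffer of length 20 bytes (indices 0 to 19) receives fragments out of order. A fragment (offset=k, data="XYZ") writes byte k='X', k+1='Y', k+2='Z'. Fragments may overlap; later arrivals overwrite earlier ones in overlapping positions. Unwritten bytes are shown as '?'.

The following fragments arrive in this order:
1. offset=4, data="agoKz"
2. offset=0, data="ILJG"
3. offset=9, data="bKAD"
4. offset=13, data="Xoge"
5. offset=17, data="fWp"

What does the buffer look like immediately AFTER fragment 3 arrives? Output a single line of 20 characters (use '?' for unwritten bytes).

Fragment 1: offset=4 data="agoKz" -> buffer=????agoKz???????????
Fragment 2: offset=0 data="ILJG" -> buffer=ILJGagoKz???????????
Fragment 3: offset=9 data="bKAD" -> buffer=ILJGagoKzbKAD???????

Answer: ILJGagoKzbKAD???????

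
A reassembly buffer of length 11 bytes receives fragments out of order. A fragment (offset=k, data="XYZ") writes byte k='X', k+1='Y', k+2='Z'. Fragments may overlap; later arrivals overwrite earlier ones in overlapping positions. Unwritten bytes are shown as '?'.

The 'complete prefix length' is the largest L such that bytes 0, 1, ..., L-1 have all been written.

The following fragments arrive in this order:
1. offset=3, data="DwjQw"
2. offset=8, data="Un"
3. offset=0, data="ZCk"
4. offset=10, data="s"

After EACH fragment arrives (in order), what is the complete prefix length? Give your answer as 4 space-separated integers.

Answer: 0 0 10 11

Derivation:
Fragment 1: offset=3 data="DwjQw" -> buffer=???DwjQw??? -> prefix_len=0
Fragment 2: offset=8 data="Un" -> buffer=???DwjQwUn? -> prefix_len=0
Fragment 3: offset=0 data="ZCk" -> buffer=ZCkDwjQwUn? -> prefix_len=10
Fragment 4: offset=10 data="s" -> buffer=ZCkDwjQwUns -> prefix_len=11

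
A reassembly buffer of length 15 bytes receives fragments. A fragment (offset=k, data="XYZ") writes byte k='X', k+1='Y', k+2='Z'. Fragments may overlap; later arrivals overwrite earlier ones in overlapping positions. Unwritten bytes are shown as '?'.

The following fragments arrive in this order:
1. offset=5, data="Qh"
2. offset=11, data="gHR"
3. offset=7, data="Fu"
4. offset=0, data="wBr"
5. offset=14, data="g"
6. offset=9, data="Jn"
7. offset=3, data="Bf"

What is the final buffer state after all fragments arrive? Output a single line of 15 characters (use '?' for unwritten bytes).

Fragment 1: offset=5 data="Qh" -> buffer=?????Qh????????
Fragment 2: offset=11 data="gHR" -> buffer=?????Qh????gHR?
Fragment 3: offset=7 data="Fu" -> buffer=?????QhFu??gHR?
Fragment 4: offset=0 data="wBr" -> buffer=wBr??QhFu??gHR?
Fragment 5: offset=14 data="g" -> buffer=wBr??QhFu??gHRg
Fragment 6: offset=9 data="Jn" -> buffer=wBr??QhFuJngHRg
Fragment 7: offset=3 data="Bf" -> buffer=wBrBfQhFuJngHRg

Answer: wBrBfQhFuJngHRg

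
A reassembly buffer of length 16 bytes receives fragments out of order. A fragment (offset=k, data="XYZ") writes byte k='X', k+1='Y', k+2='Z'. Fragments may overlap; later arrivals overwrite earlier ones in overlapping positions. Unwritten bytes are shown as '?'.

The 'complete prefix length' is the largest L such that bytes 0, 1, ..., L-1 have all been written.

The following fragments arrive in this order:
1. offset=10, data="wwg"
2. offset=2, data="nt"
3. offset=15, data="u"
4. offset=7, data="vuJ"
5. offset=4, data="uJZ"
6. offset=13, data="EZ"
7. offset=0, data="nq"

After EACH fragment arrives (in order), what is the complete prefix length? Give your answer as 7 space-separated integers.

Fragment 1: offset=10 data="wwg" -> buffer=??????????wwg??? -> prefix_len=0
Fragment 2: offset=2 data="nt" -> buffer=??nt??????wwg??? -> prefix_len=0
Fragment 3: offset=15 data="u" -> buffer=??nt??????wwg??u -> prefix_len=0
Fragment 4: offset=7 data="vuJ" -> buffer=??nt???vuJwwg??u -> prefix_len=0
Fragment 5: offset=4 data="uJZ" -> buffer=??ntuJZvuJwwg??u -> prefix_len=0
Fragment 6: offset=13 data="EZ" -> buffer=??ntuJZvuJwwgEZu -> prefix_len=0
Fragment 7: offset=0 data="nq" -> buffer=nqntuJZvuJwwgEZu -> prefix_len=16

Answer: 0 0 0 0 0 0 16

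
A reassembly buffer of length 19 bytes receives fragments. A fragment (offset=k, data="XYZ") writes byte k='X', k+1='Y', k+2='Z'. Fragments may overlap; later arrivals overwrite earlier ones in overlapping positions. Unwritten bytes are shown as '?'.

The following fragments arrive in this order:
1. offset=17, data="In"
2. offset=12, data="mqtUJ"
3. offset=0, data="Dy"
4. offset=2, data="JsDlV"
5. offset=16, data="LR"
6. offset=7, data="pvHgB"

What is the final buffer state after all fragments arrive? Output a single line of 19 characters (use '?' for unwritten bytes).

Answer: DyJsDlVpvHgBmqtULRn

Derivation:
Fragment 1: offset=17 data="In" -> buffer=?????????????????In
Fragment 2: offset=12 data="mqtUJ" -> buffer=????????????mqtUJIn
Fragment 3: offset=0 data="Dy" -> buffer=Dy??????????mqtUJIn
Fragment 4: offset=2 data="JsDlV" -> buffer=DyJsDlV?????mqtUJIn
Fragment 5: offset=16 data="LR" -> buffer=DyJsDlV?????mqtULRn
Fragment 6: offset=7 data="pvHgB" -> buffer=DyJsDlVpvHgBmqtULRn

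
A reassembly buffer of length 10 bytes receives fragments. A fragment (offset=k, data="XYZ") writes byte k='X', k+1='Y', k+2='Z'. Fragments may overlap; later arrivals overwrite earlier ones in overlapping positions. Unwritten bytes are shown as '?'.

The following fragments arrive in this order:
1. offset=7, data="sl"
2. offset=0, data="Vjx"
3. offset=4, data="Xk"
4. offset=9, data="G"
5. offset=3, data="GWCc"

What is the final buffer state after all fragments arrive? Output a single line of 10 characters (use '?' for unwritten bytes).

Fragment 1: offset=7 data="sl" -> buffer=???????sl?
Fragment 2: offset=0 data="Vjx" -> buffer=Vjx????sl?
Fragment 3: offset=4 data="Xk" -> buffer=Vjx?Xk?sl?
Fragment 4: offset=9 data="G" -> buffer=Vjx?Xk?slG
Fragment 5: offset=3 data="GWCc" -> buffer=VjxGWCcslG

Answer: VjxGWCcslG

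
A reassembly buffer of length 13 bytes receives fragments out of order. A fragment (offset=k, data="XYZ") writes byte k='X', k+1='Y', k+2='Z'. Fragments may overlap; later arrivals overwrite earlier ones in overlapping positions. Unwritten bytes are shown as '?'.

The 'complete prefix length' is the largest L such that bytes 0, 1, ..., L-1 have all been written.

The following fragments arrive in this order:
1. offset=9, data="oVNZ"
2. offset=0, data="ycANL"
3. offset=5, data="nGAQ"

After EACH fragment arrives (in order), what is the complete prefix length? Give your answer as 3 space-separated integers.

Fragment 1: offset=9 data="oVNZ" -> buffer=?????????oVNZ -> prefix_len=0
Fragment 2: offset=0 data="ycANL" -> buffer=ycANL????oVNZ -> prefix_len=5
Fragment 3: offset=5 data="nGAQ" -> buffer=ycANLnGAQoVNZ -> prefix_len=13

Answer: 0 5 13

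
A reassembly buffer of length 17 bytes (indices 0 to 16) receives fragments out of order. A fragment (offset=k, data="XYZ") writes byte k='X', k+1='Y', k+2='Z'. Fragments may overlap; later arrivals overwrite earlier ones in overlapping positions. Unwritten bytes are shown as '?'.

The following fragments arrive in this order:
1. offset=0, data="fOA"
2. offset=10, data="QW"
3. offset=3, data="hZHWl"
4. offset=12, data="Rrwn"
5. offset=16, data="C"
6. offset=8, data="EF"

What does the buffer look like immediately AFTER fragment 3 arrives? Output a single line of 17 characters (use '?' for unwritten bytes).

Answer: fOAhZHWl??QW?????

Derivation:
Fragment 1: offset=0 data="fOA" -> buffer=fOA??????????????
Fragment 2: offset=10 data="QW" -> buffer=fOA???????QW?????
Fragment 3: offset=3 data="hZHWl" -> buffer=fOAhZHWl??QW?????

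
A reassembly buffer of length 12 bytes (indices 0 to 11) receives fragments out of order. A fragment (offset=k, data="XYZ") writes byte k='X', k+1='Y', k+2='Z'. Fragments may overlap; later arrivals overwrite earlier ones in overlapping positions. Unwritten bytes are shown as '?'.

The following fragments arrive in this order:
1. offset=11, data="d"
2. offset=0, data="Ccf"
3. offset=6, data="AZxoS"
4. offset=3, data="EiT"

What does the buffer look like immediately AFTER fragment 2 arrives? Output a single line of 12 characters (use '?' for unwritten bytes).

Fragment 1: offset=11 data="d" -> buffer=???????????d
Fragment 2: offset=0 data="Ccf" -> buffer=Ccf????????d

Answer: Ccf????????d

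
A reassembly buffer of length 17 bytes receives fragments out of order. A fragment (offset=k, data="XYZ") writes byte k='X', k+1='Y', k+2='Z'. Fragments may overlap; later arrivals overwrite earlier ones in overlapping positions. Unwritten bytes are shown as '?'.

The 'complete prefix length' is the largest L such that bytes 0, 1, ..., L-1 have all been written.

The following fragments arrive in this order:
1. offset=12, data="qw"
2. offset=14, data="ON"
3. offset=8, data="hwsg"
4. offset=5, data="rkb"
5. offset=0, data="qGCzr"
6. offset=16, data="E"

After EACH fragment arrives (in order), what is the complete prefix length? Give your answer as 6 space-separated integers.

Fragment 1: offset=12 data="qw" -> buffer=????????????qw??? -> prefix_len=0
Fragment 2: offset=14 data="ON" -> buffer=????????????qwON? -> prefix_len=0
Fragment 3: offset=8 data="hwsg" -> buffer=????????hwsgqwON? -> prefix_len=0
Fragment 4: offset=5 data="rkb" -> buffer=?????rkbhwsgqwON? -> prefix_len=0
Fragment 5: offset=0 data="qGCzr" -> buffer=qGCzrrkbhwsgqwON? -> prefix_len=16
Fragment 6: offset=16 data="E" -> buffer=qGCzrrkbhwsgqwONE -> prefix_len=17

Answer: 0 0 0 0 16 17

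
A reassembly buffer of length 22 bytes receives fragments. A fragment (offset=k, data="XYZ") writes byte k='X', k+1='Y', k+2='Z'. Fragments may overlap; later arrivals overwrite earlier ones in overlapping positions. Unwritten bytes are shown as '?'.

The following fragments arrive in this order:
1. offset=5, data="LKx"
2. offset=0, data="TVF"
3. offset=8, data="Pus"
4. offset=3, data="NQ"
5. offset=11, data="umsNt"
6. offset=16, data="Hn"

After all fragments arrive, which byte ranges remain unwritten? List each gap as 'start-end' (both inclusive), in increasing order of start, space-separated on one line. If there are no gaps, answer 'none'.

Fragment 1: offset=5 len=3
Fragment 2: offset=0 len=3
Fragment 3: offset=8 len=3
Fragment 4: offset=3 len=2
Fragment 5: offset=11 len=5
Fragment 6: offset=16 len=2
Gaps: 18-21

Answer: 18-21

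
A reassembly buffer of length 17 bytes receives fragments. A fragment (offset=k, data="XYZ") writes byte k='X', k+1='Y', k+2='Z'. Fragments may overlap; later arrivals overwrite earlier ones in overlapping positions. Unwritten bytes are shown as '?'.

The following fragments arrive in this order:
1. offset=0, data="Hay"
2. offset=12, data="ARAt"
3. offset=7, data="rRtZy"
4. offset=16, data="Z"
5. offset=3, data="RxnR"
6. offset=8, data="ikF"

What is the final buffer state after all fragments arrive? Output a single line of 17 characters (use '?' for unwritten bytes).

Fragment 1: offset=0 data="Hay" -> buffer=Hay??????????????
Fragment 2: offset=12 data="ARAt" -> buffer=Hay?????????ARAt?
Fragment 3: offset=7 data="rRtZy" -> buffer=Hay????rRtZyARAt?
Fragment 4: offset=16 data="Z" -> buffer=Hay????rRtZyARAtZ
Fragment 5: offset=3 data="RxnR" -> buffer=HayRxnRrRtZyARAtZ
Fragment 6: offset=8 data="ikF" -> buffer=HayRxnRrikFyARAtZ

Answer: HayRxnRrikFyARAtZ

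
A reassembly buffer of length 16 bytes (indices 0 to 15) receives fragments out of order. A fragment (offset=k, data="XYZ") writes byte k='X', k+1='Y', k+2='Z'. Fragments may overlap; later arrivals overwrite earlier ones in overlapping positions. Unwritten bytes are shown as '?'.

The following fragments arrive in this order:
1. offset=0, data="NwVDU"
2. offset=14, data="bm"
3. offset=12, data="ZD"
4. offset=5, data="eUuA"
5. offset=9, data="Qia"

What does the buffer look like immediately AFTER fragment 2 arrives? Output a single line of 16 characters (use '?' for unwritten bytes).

Answer: NwVDU?????????bm

Derivation:
Fragment 1: offset=0 data="NwVDU" -> buffer=NwVDU???????????
Fragment 2: offset=14 data="bm" -> buffer=NwVDU?????????bm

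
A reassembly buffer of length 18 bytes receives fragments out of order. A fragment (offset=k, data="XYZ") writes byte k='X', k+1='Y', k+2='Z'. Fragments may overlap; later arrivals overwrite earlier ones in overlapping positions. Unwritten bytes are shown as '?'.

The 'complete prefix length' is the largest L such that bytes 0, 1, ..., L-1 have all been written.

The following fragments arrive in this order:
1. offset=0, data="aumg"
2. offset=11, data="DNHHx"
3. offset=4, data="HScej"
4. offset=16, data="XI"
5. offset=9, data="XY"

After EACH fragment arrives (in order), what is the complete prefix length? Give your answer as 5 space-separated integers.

Fragment 1: offset=0 data="aumg" -> buffer=aumg?????????????? -> prefix_len=4
Fragment 2: offset=11 data="DNHHx" -> buffer=aumg???????DNHHx?? -> prefix_len=4
Fragment 3: offset=4 data="HScej" -> buffer=aumgHScej??DNHHx?? -> prefix_len=9
Fragment 4: offset=16 data="XI" -> buffer=aumgHScej??DNHHxXI -> prefix_len=9
Fragment 5: offset=9 data="XY" -> buffer=aumgHScejXYDNHHxXI -> prefix_len=18

Answer: 4 4 9 9 18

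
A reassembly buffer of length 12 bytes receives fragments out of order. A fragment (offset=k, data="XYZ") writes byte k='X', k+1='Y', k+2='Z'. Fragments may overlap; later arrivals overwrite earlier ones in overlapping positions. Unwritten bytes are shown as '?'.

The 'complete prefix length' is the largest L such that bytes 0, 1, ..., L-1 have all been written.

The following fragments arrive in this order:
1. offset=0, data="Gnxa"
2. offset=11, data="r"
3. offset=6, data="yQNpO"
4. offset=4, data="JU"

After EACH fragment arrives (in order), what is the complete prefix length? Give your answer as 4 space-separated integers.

Answer: 4 4 4 12

Derivation:
Fragment 1: offset=0 data="Gnxa" -> buffer=Gnxa???????? -> prefix_len=4
Fragment 2: offset=11 data="r" -> buffer=Gnxa???????r -> prefix_len=4
Fragment 3: offset=6 data="yQNpO" -> buffer=Gnxa??yQNpOr -> prefix_len=4
Fragment 4: offset=4 data="JU" -> buffer=GnxaJUyQNpOr -> prefix_len=12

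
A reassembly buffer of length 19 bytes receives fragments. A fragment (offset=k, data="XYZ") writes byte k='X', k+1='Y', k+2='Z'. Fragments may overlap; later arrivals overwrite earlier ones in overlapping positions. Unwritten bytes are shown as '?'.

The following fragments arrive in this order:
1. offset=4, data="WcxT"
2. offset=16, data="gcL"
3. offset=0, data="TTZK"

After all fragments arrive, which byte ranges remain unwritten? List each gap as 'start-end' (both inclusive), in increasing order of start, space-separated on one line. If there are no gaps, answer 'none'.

Fragment 1: offset=4 len=4
Fragment 2: offset=16 len=3
Fragment 3: offset=0 len=4
Gaps: 8-15

Answer: 8-15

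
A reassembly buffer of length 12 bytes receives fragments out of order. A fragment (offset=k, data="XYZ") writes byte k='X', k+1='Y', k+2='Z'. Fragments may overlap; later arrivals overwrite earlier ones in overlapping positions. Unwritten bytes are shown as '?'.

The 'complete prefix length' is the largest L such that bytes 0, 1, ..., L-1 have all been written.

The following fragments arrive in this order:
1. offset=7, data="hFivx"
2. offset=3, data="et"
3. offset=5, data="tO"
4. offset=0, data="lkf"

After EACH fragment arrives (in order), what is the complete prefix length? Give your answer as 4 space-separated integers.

Answer: 0 0 0 12

Derivation:
Fragment 1: offset=7 data="hFivx" -> buffer=???????hFivx -> prefix_len=0
Fragment 2: offset=3 data="et" -> buffer=???et??hFivx -> prefix_len=0
Fragment 3: offset=5 data="tO" -> buffer=???ettOhFivx -> prefix_len=0
Fragment 4: offset=0 data="lkf" -> buffer=lkfettOhFivx -> prefix_len=12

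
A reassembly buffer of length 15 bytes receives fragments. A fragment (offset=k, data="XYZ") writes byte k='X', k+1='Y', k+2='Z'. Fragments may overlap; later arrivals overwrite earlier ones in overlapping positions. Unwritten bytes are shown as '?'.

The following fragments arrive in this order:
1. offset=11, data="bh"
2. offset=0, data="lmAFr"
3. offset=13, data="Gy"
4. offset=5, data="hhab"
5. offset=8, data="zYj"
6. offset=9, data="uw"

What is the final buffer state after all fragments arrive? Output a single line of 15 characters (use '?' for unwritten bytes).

Answer: lmAFrhhazuwbhGy

Derivation:
Fragment 1: offset=11 data="bh" -> buffer=???????????bh??
Fragment 2: offset=0 data="lmAFr" -> buffer=lmAFr??????bh??
Fragment 3: offset=13 data="Gy" -> buffer=lmAFr??????bhGy
Fragment 4: offset=5 data="hhab" -> buffer=lmAFrhhab??bhGy
Fragment 5: offset=8 data="zYj" -> buffer=lmAFrhhazYjbhGy
Fragment 6: offset=9 data="uw" -> buffer=lmAFrhhazuwbhGy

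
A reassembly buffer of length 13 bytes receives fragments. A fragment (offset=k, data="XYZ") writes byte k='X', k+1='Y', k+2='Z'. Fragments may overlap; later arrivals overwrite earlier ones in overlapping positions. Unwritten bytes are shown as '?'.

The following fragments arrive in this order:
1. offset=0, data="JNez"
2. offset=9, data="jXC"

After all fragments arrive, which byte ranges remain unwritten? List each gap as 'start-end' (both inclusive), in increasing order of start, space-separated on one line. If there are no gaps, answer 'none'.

Answer: 4-8 12-12

Derivation:
Fragment 1: offset=0 len=4
Fragment 2: offset=9 len=3
Gaps: 4-8 12-12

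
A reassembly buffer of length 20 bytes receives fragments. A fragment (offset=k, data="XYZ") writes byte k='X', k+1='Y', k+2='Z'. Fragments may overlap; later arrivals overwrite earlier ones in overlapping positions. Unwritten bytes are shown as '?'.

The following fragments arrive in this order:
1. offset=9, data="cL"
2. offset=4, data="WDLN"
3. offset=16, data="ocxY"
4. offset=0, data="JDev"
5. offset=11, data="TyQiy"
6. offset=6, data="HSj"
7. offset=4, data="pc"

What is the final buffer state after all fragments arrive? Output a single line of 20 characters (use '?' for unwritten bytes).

Fragment 1: offset=9 data="cL" -> buffer=?????????cL?????????
Fragment 2: offset=4 data="WDLN" -> buffer=????WDLN?cL?????????
Fragment 3: offset=16 data="ocxY" -> buffer=????WDLN?cL?????ocxY
Fragment 4: offset=0 data="JDev" -> buffer=JDevWDLN?cL?????ocxY
Fragment 5: offset=11 data="TyQiy" -> buffer=JDevWDLN?cLTyQiyocxY
Fragment 6: offset=6 data="HSj" -> buffer=JDevWDHSjcLTyQiyocxY
Fragment 7: offset=4 data="pc" -> buffer=JDevpcHSjcLTyQiyocxY

Answer: JDevpcHSjcLTyQiyocxY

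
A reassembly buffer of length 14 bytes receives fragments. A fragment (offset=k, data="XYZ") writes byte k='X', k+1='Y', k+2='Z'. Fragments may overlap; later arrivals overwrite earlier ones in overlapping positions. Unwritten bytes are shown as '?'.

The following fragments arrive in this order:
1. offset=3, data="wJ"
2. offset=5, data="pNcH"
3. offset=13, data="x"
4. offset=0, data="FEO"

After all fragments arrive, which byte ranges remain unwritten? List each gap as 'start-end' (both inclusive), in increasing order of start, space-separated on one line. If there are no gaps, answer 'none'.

Fragment 1: offset=3 len=2
Fragment 2: offset=5 len=4
Fragment 3: offset=13 len=1
Fragment 4: offset=0 len=3
Gaps: 9-12

Answer: 9-12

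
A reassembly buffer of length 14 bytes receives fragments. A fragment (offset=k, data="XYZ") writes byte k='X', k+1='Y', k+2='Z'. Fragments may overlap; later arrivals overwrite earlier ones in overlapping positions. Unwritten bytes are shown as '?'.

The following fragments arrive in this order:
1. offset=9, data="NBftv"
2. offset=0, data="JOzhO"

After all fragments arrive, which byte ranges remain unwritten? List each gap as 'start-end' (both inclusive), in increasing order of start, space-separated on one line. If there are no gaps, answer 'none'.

Fragment 1: offset=9 len=5
Fragment 2: offset=0 len=5
Gaps: 5-8

Answer: 5-8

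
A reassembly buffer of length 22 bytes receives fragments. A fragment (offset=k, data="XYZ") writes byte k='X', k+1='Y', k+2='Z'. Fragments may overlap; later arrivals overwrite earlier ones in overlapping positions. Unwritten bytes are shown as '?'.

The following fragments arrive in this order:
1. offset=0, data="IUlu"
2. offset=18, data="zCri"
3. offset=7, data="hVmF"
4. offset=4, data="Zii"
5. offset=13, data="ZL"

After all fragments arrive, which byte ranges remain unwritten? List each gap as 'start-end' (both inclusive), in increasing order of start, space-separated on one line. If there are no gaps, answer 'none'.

Fragment 1: offset=0 len=4
Fragment 2: offset=18 len=4
Fragment 3: offset=7 len=4
Fragment 4: offset=4 len=3
Fragment 5: offset=13 len=2
Gaps: 11-12 15-17

Answer: 11-12 15-17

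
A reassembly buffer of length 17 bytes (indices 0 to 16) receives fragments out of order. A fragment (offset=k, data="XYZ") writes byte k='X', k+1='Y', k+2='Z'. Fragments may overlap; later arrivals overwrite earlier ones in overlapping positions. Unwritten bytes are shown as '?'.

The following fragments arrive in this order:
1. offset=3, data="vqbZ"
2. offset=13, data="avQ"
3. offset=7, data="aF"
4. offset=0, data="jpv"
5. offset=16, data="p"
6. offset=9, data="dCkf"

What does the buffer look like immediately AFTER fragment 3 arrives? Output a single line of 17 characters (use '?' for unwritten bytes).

Fragment 1: offset=3 data="vqbZ" -> buffer=???vqbZ??????????
Fragment 2: offset=13 data="avQ" -> buffer=???vqbZ??????avQ?
Fragment 3: offset=7 data="aF" -> buffer=???vqbZaF????avQ?

Answer: ???vqbZaF????avQ?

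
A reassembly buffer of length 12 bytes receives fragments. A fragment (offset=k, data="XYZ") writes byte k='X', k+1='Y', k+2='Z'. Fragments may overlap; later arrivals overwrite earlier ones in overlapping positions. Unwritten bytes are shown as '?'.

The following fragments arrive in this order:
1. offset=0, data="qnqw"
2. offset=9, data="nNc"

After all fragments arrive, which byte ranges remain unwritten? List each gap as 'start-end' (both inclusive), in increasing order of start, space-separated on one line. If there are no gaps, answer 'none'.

Fragment 1: offset=0 len=4
Fragment 2: offset=9 len=3
Gaps: 4-8

Answer: 4-8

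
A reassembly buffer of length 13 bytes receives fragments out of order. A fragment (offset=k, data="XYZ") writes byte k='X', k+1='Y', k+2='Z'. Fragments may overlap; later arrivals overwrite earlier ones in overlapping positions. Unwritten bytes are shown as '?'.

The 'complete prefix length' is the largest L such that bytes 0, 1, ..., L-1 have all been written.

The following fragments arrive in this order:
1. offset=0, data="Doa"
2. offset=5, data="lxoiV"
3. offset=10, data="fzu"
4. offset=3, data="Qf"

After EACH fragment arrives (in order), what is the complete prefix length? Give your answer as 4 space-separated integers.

Answer: 3 3 3 13

Derivation:
Fragment 1: offset=0 data="Doa" -> buffer=Doa?????????? -> prefix_len=3
Fragment 2: offset=5 data="lxoiV" -> buffer=Doa??lxoiV??? -> prefix_len=3
Fragment 3: offset=10 data="fzu" -> buffer=Doa??lxoiVfzu -> prefix_len=3
Fragment 4: offset=3 data="Qf" -> buffer=DoaQflxoiVfzu -> prefix_len=13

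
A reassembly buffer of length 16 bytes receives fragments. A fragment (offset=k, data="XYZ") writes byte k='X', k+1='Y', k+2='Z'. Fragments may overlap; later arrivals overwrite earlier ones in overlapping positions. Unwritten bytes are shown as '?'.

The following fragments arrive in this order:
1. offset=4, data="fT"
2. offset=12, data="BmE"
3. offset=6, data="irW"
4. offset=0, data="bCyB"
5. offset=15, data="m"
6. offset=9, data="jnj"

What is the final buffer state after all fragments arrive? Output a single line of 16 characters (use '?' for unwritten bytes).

Answer: bCyBfTirWjnjBmEm

Derivation:
Fragment 1: offset=4 data="fT" -> buffer=????fT??????????
Fragment 2: offset=12 data="BmE" -> buffer=????fT??????BmE?
Fragment 3: offset=6 data="irW" -> buffer=????fTirW???BmE?
Fragment 4: offset=0 data="bCyB" -> buffer=bCyBfTirW???BmE?
Fragment 5: offset=15 data="m" -> buffer=bCyBfTirW???BmEm
Fragment 6: offset=9 data="jnj" -> buffer=bCyBfTirWjnjBmEm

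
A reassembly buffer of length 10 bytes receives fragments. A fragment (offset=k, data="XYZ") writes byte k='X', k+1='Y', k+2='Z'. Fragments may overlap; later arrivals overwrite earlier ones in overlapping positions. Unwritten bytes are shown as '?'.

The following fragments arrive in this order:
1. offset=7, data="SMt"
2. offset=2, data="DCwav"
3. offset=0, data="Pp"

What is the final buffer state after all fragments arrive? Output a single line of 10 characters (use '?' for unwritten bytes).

Fragment 1: offset=7 data="SMt" -> buffer=???????SMt
Fragment 2: offset=2 data="DCwav" -> buffer=??DCwavSMt
Fragment 3: offset=0 data="Pp" -> buffer=PpDCwavSMt

Answer: PpDCwavSMt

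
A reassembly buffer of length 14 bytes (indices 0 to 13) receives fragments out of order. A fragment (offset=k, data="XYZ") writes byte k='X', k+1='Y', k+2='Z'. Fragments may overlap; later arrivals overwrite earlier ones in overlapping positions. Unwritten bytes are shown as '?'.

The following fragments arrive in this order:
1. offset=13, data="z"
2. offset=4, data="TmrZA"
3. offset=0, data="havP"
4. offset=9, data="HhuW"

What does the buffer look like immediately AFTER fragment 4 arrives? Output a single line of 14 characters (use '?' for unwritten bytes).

Fragment 1: offset=13 data="z" -> buffer=?????????????z
Fragment 2: offset=4 data="TmrZA" -> buffer=????TmrZA????z
Fragment 3: offset=0 data="havP" -> buffer=havPTmrZA????z
Fragment 4: offset=9 data="HhuW" -> buffer=havPTmrZAHhuWz

Answer: havPTmrZAHhuWz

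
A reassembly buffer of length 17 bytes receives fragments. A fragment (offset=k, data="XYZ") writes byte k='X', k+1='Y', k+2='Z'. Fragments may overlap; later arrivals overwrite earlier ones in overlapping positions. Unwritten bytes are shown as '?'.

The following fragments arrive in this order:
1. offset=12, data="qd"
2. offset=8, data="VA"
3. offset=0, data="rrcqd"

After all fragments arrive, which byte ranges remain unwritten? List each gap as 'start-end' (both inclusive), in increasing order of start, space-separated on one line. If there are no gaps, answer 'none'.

Fragment 1: offset=12 len=2
Fragment 2: offset=8 len=2
Fragment 3: offset=0 len=5
Gaps: 5-7 10-11 14-16

Answer: 5-7 10-11 14-16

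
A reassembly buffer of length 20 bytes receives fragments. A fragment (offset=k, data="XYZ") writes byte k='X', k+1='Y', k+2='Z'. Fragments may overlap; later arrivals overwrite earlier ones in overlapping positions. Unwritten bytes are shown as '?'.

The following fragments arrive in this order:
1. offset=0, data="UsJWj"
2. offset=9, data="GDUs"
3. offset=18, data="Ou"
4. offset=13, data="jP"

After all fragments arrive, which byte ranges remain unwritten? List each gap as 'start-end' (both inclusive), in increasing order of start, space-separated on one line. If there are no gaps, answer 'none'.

Fragment 1: offset=0 len=5
Fragment 2: offset=9 len=4
Fragment 3: offset=18 len=2
Fragment 4: offset=13 len=2
Gaps: 5-8 15-17

Answer: 5-8 15-17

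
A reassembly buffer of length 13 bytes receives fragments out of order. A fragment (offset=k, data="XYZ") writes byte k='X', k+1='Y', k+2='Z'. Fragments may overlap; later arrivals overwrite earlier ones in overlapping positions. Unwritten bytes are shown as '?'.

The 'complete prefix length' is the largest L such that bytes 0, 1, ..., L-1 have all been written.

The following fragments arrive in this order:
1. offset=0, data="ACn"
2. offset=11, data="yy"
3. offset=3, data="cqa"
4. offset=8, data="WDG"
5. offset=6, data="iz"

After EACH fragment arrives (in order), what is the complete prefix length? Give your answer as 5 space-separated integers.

Answer: 3 3 6 6 13

Derivation:
Fragment 1: offset=0 data="ACn" -> buffer=ACn?????????? -> prefix_len=3
Fragment 2: offset=11 data="yy" -> buffer=ACn????????yy -> prefix_len=3
Fragment 3: offset=3 data="cqa" -> buffer=ACncqa?????yy -> prefix_len=6
Fragment 4: offset=8 data="WDG" -> buffer=ACncqa??WDGyy -> prefix_len=6
Fragment 5: offset=6 data="iz" -> buffer=ACncqaizWDGyy -> prefix_len=13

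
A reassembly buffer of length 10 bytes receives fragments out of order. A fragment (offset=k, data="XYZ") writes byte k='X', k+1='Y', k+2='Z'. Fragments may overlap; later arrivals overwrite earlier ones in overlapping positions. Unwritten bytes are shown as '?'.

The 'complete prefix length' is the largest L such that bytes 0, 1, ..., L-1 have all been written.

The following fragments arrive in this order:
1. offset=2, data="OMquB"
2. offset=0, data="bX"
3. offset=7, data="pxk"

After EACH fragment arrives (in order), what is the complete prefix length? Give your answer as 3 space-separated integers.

Fragment 1: offset=2 data="OMquB" -> buffer=??OMquB??? -> prefix_len=0
Fragment 2: offset=0 data="bX" -> buffer=bXOMquB??? -> prefix_len=7
Fragment 3: offset=7 data="pxk" -> buffer=bXOMquBpxk -> prefix_len=10

Answer: 0 7 10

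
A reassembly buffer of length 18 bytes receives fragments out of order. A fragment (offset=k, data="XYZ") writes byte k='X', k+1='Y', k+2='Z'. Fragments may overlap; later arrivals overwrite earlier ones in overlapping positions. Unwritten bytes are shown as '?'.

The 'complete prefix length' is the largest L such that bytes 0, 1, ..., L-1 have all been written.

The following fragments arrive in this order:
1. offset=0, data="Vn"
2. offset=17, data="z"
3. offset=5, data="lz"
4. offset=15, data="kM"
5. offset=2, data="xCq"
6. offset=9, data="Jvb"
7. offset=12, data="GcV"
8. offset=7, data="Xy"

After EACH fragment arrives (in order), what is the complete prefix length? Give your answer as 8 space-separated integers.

Answer: 2 2 2 2 7 7 7 18

Derivation:
Fragment 1: offset=0 data="Vn" -> buffer=Vn???????????????? -> prefix_len=2
Fragment 2: offset=17 data="z" -> buffer=Vn???????????????z -> prefix_len=2
Fragment 3: offset=5 data="lz" -> buffer=Vn???lz??????????z -> prefix_len=2
Fragment 4: offset=15 data="kM" -> buffer=Vn???lz????????kMz -> prefix_len=2
Fragment 5: offset=2 data="xCq" -> buffer=VnxCqlz????????kMz -> prefix_len=7
Fragment 6: offset=9 data="Jvb" -> buffer=VnxCqlz??Jvb???kMz -> prefix_len=7
Fragment 7: offset=12 data="GcV" -> buffer=VnxCqlz??JvbGcVkMz -> prefix_len=7
Fragment 8: offset=7 data="Xy" -> buffer=VnxCqlzXyJvbGcVkMz -> prefix_len=18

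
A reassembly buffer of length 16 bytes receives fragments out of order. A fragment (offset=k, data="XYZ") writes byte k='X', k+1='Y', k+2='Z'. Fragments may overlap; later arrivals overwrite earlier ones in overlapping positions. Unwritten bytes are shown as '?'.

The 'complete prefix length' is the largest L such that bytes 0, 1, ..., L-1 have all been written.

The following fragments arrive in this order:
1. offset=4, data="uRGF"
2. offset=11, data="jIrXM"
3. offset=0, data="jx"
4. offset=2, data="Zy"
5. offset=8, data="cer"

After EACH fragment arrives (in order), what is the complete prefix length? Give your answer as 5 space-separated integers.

Fragment 1: offset=4 data="uRGF" -> buffer=????uRGF???????? -> prefix_len=0
Fragment 2: offset=11 data="jIrXM" -> buffer=????uRGF???jIrXM -> prefix_len=0
Fragment 3: offset=0 data="jx" -> buffer=jx??uRGF???jIrXM -> prefix_len=2
Fragment 4: offset=2 data="Zy" -> buffer=jxZyuRGF???jIrXM -> prefix_len=8
Fragment 5: offset=8 data="cer" -> buffer=jxZyuRGFcerjIrXM -> prefix_len=16

Answer: 0 0 2 8 16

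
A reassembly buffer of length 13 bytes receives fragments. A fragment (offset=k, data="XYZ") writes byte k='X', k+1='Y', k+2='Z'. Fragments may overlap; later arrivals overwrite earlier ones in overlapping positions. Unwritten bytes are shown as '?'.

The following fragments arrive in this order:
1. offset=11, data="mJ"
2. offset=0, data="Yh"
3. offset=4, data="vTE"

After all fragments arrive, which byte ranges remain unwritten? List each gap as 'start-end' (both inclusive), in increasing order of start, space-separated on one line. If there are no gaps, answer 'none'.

Answer: 2-3 7-10

Derivation:
Fragment 1: offset=11 len=2
Fragment 2: offset=0 len=2
Fragment 3: offset=4 len=3
Gaps: 2-3 7-10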